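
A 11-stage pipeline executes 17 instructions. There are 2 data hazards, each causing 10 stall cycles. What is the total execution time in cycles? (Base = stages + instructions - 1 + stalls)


Base cycles = 11 + 17 - 1 = 27
Total stalls = 2 * 10 = 20
Total = 27 + 20 = 47

47


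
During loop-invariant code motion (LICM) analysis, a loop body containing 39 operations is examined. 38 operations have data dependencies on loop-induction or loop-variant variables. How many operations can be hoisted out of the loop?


Invariant candidates = total - loop-dependent
= 39 - 38 = 1

1


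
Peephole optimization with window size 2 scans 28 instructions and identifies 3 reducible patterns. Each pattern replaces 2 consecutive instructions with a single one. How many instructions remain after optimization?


Each match removes 1 instructions.
Total removed = 3 * 1 = 3
Remaining = 28 - 3 = 25

25


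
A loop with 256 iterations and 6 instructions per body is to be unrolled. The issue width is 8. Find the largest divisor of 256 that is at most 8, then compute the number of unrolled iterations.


Largest divisor of 256 <= 8 is 8
New iterations = 256 / 8 = 32

32


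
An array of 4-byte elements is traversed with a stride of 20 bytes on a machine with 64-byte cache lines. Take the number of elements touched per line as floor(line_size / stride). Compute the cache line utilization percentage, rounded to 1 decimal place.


Elements per cache line = floor(64 / 20) = 3
Bytes used = 3 * 4 = 12
Utilization = 12 / 64 * 100 = 18.8%

18.8


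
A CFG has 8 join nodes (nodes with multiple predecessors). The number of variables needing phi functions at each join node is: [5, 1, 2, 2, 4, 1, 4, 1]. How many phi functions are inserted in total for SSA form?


Total phi functions = sum of phi functions at each join node
= 5 + 1 + 2 + 2 + 4 + 1 + 4 + 1 = 20

20


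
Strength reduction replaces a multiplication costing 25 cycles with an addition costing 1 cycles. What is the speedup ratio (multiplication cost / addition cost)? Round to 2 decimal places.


Ratio = mult_cost / add_cost = 25 / 1 = 25.0

25.0


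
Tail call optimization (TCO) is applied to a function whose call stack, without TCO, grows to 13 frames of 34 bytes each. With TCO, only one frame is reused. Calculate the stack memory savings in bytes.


Without TCO: 13 * 34 = 442 bytes
With TCO: reuse 1 frame = 34 bytes
Savings = 442 - 34 = 408

408


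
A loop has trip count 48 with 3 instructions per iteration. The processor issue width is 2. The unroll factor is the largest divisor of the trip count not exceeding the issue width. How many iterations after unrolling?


Largest divisor of 48 <= 2 is 2
New iterations = 48 / 2 = 24

24


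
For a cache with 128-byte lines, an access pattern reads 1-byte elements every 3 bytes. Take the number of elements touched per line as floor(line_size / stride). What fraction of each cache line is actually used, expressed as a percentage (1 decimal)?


Elements per cache line = floor(128 / 3) = 42
Bytes used = 42 * 1 = 42
Utilization = 42 / 128 * 100 = 32.8%

32.8


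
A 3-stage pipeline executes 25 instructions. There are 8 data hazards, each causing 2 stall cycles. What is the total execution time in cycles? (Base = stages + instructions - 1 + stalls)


Base cycles = 3 + 25 - 1 = 27
Total stalls = 8 * 2 = 16
Total = 27 + 16 = 43

43


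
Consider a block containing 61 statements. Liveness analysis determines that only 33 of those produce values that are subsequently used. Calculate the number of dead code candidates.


Dead code = total statements - live definitions
= 61 - 33 = 28

28


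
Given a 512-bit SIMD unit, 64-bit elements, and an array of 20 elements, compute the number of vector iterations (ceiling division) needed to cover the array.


Width = 512 / 64 = 8 elements per vector op
Iterations = ceil(20 / 8) = 3

3


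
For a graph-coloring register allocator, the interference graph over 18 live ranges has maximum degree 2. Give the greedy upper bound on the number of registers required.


Greedy coloring never needs more than (max_degree + 1) colors: when coloring a vertex, at most max_degree neighbors are already colored.
Upper bound = 2 + 1 = 3

3


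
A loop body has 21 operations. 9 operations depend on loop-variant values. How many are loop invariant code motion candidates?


Invariant candidates = total - loop-dependent
= 21 - 9 = 12

12


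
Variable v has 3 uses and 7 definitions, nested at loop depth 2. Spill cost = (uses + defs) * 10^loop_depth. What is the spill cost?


uses + defs = 3 + 7 = 10
10^2 = 100
Spill cost = 10 * 100 = 1000

1000


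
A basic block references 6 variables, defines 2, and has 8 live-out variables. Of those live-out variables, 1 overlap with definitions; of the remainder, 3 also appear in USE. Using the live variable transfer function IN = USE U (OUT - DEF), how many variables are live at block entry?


OUT - DEF: 8 - 1 = 7
|IN| = |USE| + |OUT - DEF| - |USE ∩ (OUT - DEF)| = 6 + 7 - 3 = 10

10


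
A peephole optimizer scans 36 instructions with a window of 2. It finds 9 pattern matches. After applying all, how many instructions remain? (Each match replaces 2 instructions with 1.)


Each match removes 1 instructions.
Total removed = 9 * 1 = 9
Remaining = 36 - 9 = 27

27


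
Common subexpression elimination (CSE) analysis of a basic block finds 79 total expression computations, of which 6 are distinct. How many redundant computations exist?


CSE count = total expressions - unique expressions
= 79 - 6 = 73

73


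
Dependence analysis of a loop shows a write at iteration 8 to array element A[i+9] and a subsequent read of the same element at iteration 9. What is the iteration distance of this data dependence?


Distance = read iteration - write iteration
= 9 - 8 = 1

1


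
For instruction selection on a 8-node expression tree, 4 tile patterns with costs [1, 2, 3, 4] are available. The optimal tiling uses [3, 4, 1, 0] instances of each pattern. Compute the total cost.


Total cost = sum(count_i * cost_i)
= 3*1 + 4*2 + 1*3 + 0*4
= 14

14


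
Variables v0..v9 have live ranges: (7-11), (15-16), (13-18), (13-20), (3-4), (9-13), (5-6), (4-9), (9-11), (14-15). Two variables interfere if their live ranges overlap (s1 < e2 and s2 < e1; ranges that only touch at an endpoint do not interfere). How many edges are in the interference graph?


Check all pairs for overlapping intervals.
Two intervals (s1,e1) and (s2,e2) overlap if s1 < e2 and s2 < e1.
v0 (7-11) vs v1..v9: overlaps v5, v7, v8 -> 3
v1 (15-16) vs v2..v9: overlaps v2, v3 -> 2
v2 (13-18) vs v3..v9: overlaps v3, v9 -> 2
v3 (13-20) vs v4..v9: overlaps v9 -> 1
v4 (3-4) vs v5..v9: overlaps none -> 0
v5 (9-13) vs v6..v9: overlaps v8 -> 1
v6 (5-6) vs v7..v9: overlaps v7 -> 1
v7 (4-9) vs v8..v9: overlaps none -> 0
v8 (9-11) vs v9: overlaps none -> 0
Total overlapping pairs = 3 + 2 + 2 + 1 + 0 + 1 + 1 + 0 + 0 = 10

10


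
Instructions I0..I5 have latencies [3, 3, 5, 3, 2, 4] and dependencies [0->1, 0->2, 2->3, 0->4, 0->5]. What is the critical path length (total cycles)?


Compute longest path through dependency graph: dist(Ik) = max over predecessors of dist + latency(Ik).
dist(I0) = latency 3 = 3
dist(I1) = dist(I0) + 3 = 3 + 3 = 6
dist(I2) = dist(I0) + 5 = 3 + 5 = 8
dist(I3) = dist(I2) + 3 = 8 + 3 = 11
dist(I4) = dist(I0) + 2 = 3 + 2 = 5
dist(I5) = dist(I0) + 4 = 3 + 4 = 7
Critical path = max dist = 11

11


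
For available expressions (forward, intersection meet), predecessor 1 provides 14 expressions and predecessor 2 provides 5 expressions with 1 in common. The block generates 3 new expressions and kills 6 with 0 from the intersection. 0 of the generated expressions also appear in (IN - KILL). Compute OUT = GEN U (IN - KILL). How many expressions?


IN = intersection of predecessors = 1
IN - KILL = 1 - 0 = 1
|OUT| = |GEN| + |IN - KILL| - |GEN ∩ (IN - KILL)| = 3 + 1 - 0 = 4

4


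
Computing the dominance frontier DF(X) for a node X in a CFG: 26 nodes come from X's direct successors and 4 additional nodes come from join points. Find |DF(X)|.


DF(X) = direct successor contributions + join point contributions
= 26 + 4 = 30

30


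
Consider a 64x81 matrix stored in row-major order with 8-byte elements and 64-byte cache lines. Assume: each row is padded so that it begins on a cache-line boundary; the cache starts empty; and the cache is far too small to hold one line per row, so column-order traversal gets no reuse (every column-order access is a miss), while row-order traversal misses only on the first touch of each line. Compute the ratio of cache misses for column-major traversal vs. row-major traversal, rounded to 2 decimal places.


Each row occupies 81 * 8 = 648 bytes and starts on a line boundary, so it spans ceil(648 / 64) = 11 cache lines.
Row-major traversal misses (one per line touched): 64 * ceil(81 * 8 / 64) = 704
Column-major traversal misses (no reuse, every access misses): 64 * 81 = 5184
Ratio = 5184 / 704 = 7.36

7.36


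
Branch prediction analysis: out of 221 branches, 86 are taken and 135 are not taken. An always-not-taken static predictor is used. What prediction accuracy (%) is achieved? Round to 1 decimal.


Predictor: always-not-taken
Correct predictions = 135
Accuracy = 135 / 221 * 100 = 61.1%

61.1


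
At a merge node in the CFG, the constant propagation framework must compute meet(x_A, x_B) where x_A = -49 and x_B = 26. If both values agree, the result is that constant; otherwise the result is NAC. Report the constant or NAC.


Meet operation: if both paths give the same constant, result is that constant; if they differ, result is NAC (not-a-constant).
Path A: -49, Path B: 26 -> differ
Result: not-a-constant -> NAC

NAC


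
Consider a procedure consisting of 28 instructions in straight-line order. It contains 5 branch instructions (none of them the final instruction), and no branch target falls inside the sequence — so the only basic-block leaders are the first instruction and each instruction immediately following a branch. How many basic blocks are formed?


With no in-sequence branch targets, the leaders are the first instruction plus the instruction after each branch.
Number of basic blocks = branches + 1
= 5 + 1 = 6

6


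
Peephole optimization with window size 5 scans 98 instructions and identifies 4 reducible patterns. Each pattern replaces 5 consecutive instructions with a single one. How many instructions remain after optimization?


Each match removes 4 instructions.
Total removed = 4 * 4 = 16
Remaining = 98 - 16 = 82

82


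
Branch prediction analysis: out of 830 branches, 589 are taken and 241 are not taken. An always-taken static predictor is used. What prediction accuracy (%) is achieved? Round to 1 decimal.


Predictor: always-taken
Correct predictions = 589
Accuracy = 589 / 830 * 100 = 71.0%

71.0


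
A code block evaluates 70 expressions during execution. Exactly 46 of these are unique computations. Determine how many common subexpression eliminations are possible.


CSE count = total expressions - unique expressions
= 70 - 46 = 24

24


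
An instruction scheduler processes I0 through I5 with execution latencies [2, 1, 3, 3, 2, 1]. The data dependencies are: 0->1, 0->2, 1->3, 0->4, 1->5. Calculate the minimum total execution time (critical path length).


Compute longest path through dependency graph: dist(Ik) = max over predecessors of dist + latency(Ik).
dist(I0) = latency 2 = 2
dist(I1) = dist(I0) + 1 = 2 + 1 = 3
dist(I2) = dist(I0) + 3 = 2 + 3 = 5
dist(I3) = dist(I1) + 3 = 3 + 3 = 6
dist(I4) = dist(I0) + 2 = 2 + 2 = 4
dist(I5) = dist(I1) + 1 = 3 + 1 = 4
Critical path = max dist = 6

6


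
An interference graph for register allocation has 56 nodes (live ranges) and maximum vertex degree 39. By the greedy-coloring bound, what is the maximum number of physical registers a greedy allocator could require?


Greedy coloring never needs more than (max_degree + 1) colors: when coloring a vertex, at most max_degree neighbors are already colored.
Upper bound = 39 + 1 = 40

40


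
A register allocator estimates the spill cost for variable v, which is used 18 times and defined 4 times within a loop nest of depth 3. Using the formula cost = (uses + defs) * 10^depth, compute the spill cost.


uses + defs = 18 + 4 = 22
10^3 = 1000
Spill cost = 22 * 1000 = 22000

22000


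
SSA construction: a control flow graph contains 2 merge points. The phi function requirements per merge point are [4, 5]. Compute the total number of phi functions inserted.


Total phi functions = sum of phi functions at each join node
= 4 + 5 = 9

9


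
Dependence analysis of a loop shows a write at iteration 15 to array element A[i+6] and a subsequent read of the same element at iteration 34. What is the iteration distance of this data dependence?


Distance = read iteration - write iteration
= 34 - 15 = 19

19


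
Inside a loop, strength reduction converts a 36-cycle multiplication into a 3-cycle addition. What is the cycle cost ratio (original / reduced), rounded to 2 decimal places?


Ratio = mult_cost / add_cost = 36 / 3 = 12.0

12.0


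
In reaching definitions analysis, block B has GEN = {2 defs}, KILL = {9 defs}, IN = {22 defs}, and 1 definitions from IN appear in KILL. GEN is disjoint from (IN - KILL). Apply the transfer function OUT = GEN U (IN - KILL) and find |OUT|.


IN - KILL: 22 - 1 = 21 surviving definitions
OUT = GEN + surviving = 2 + 21 = 23

23


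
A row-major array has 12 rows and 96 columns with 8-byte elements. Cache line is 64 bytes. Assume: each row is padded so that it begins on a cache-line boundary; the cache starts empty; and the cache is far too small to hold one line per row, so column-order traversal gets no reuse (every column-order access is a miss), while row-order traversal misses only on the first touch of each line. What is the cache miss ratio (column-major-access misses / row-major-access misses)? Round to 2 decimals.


Each row occupies 96 * 8 = 768 bytes and starts on a line boundary, so it spans ceil(768 / 64) = 12 cache lines.
Row-major traversal misses (one per line touched): 12 * ceil(96 * 8 / 64) = 144
Column-major traversal misses (no reuse, every access misses): 12 * 96 = 1152
Ratio = 1152 / 144 = 8.0

8.0


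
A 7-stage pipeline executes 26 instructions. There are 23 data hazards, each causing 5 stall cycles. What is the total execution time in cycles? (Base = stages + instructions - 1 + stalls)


Base cycles = 7 + 26 - 1 = 32
Total stalls = 23 * 5 = 115
Total = 32 + 115 = 147

147


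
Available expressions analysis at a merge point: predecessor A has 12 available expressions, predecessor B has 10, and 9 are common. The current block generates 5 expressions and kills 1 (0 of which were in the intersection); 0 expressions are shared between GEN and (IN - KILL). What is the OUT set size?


IN = intersection of predecessors = 9
IN - KILL = 9 - 0 = 9
|OUT| = |GEN| + |IN - KILL| - |GEN ∩ (IN - KILL)| = 5 + 9 - 0 = 14

14


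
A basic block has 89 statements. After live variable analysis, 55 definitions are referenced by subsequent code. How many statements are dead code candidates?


Dead code = total statements - live definitions
= 89 - 55 = 34

34


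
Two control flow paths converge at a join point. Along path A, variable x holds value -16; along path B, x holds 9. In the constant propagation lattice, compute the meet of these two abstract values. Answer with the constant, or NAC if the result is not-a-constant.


Meet operation: if both paths give the same constant, result is that constant; if they differ, result is NAC (not-a-constant).
Path A: -16, Path B: 9 -> differ
Result: not-a-constant -> NAC

NAC


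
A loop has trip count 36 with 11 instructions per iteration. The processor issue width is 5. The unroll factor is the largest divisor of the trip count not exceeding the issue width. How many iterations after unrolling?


Largest divisor of 36 <= 5 is 4
New iterations = 36 / 4 = 9

9


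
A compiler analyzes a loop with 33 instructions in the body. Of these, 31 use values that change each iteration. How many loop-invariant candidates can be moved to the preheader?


Invariant candidates = total - loop-dependent
= 33 - 31 = 2

2


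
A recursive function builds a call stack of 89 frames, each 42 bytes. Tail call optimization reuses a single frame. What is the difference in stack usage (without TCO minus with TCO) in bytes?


Without TCO: 89 * 42 = 3738 bytes
With TCO: reuse 1 frame = 42 bytes
Savings = 3738 - 42 = 3696

3696


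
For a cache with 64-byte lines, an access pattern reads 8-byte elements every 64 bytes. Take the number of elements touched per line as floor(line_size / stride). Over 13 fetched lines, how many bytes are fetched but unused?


Elements per line = floor(64 / 64) = 1
Bytes used per line = 1 * 8 = 8
Wasted per line = 64 - 8 = 56
Total wasted = 56 * 13 = 728

728


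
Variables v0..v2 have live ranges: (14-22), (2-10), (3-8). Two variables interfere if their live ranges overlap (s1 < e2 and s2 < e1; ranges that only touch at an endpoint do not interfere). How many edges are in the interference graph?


Check all pairs for overlapping intervals.
Two intervals (s1,e1) and (s2,e2) overlap if s1 < e2 and s2 < e1.
v0 (14-22) vs v1..v2: overlaps none -> 0
v1 (2-10) vs v2: overlaps v2 -> 1
Total overlapping pairs = 0 + 1 = 1

1


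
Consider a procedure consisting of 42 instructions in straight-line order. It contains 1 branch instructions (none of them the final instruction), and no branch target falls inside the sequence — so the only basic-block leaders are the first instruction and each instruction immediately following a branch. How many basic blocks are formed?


With no in-sequence branch targets, the leaders are the first instruction plus the instruction after each branch.
Number of basic blocks = branches + 1
= 1 + 1 = 2

2


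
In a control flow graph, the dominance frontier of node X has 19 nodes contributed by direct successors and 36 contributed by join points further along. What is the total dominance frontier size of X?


DF(X) = direct successor contributions + join point contributions
= 19 + 36 = 55

55


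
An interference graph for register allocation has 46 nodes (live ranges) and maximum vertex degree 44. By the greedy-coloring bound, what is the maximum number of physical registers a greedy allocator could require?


Greedy coloring never needs more than (max_degree + 1) colors: when coloring a vertex, at most max_degree neighbors are already colored.
Upper bound = 44 + 1 = 45

45


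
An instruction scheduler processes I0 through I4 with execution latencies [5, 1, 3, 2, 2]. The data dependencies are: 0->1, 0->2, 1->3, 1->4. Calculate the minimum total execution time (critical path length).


Compute longest path through dependency graph: dist(Ik) = max over predecessors of dist + latency(Ik).
dist(I0) = latency 5 = 5
dist(I1) = dist(I0) + 1 = 5 + 1 = 6
dist(I2) = dist(I0) + 3 = 5 + 3 = 8
dist(I3) = dist(I1) + 2 = 6 + 2 = 8
dist(I4) = dist(I1) + 2 = 6 + 2 = 8
Critical path = max dist = 8

8


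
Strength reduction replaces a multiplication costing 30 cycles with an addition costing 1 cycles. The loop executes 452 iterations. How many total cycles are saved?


Per-iteration saving = 30 - 1 = 29
Total saved = 452 * 29 = 13108

13108


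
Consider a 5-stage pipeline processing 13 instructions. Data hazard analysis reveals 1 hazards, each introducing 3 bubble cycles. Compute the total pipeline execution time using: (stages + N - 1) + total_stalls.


Base cycles = 5 + 13 - 1 = 17
Total stalls = 1 * 3 = 3
Total = 17 + 3 = 20

20


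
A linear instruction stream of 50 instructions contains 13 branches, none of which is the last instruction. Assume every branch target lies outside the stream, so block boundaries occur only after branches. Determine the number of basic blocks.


With no in-sequence branch targets, the leaders are the first instruction plus the instruction after each branch.
Number of basic blocks = branches + 1
= 13 + 1 = 14

14


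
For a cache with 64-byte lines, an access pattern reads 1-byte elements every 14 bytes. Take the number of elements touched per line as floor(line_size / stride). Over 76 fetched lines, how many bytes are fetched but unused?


Elements per line = floor(64 / 14) = 4
Bytes used per line = 4 * 1 = 4
Wasted per line = 64 - 4 = 60
Total wasted = 60 * 76 = 4560

4560


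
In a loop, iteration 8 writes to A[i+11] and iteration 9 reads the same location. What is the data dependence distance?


Distance = read iteration - write iteration
= 9 - 8 = 1

1


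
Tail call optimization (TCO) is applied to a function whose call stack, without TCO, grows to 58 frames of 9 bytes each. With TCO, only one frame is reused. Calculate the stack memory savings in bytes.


Without TCO: 58 * 9 = 522 bytes
With TCO: reuse 1 frame = 9 bytes
Savings = 522 - 9 = 513

513


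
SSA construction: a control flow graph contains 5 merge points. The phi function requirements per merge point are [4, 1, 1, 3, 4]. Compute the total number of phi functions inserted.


Total phi functions = sum of phi functions at each join node
= 4 + 1 + 1 + 3 + 4 = 13

13


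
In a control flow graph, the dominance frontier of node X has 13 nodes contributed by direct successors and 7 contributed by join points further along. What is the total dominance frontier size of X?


DF(X) = direct successor contributions + join point contributions
= 13 + 7 = 20

20


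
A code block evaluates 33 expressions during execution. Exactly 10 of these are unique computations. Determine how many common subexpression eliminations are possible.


CSE count = total expressions - unique expressions
= 33 - 10 = 23

23


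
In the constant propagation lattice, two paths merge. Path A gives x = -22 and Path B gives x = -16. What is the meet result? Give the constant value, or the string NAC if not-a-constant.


Meet operation: if both paths give the same constant, result is that constant; if they differ, result is NAC (not-a-constant).
Path A: -22, Path B: -16 -> differ
Result: not-a-constant -> NAC

NAC


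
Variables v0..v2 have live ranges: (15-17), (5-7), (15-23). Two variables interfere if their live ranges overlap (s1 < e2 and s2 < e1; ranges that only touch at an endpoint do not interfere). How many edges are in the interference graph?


Check all pairs for overlapping intervals.
Two intervals (s1,e1) and (s2,e2) overlap if s1 < e2 and s2 < e1.
v0 (15-17) vs v1..v2: overlaps v2 -> 1
v1 (5-7) vs v2: overlaps none -> 0
Total overlapping pairs = 1 + 0 = 1

1


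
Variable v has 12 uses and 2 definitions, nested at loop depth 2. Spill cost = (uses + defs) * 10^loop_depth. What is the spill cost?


uses + defs = 12 + 2 = 14
10^2 = 100
Spill cost = 14 * 100 = 1400

1400


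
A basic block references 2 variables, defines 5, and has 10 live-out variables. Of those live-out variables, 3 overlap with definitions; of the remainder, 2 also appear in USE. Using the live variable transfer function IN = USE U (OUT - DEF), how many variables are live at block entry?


OUT - DEF: 10 - 3 = 7
|IN| = |USE| + |OUT - DEF| - |USE ∩ (OUT - DEF)| = 2 + 7 - 2 = 7

7


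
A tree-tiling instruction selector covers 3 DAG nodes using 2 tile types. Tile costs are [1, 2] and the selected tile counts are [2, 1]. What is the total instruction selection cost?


Total cost = sum(count_i * cost_i)
= 2*1 + 1*2
= 4

4


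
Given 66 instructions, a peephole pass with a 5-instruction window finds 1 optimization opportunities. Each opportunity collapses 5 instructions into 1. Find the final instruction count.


Each match removes 4 instructions.
Total removed = 1 * 4 = 4
Remaining = 66 - 4 = 62

62


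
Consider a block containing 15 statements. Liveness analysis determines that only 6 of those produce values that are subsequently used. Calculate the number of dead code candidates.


Dead code = total statements - live definitions
= 15 - 6 = 9

9


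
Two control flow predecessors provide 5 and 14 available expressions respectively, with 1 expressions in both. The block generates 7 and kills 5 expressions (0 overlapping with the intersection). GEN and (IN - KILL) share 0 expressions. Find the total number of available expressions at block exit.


IN = intersection of predecessors = 1
IN - KILL = 1 - 0 = 1
|OUT| = |GEN| + |IN - KILL| - |GEN ∩ (IN - KILL)| = 7 + 1 - 0 = 8

8


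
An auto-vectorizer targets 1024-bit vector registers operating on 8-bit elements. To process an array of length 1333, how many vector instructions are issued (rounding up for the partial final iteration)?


Width = 1024 / 8 = 128 elements per vector op
Iterations = ceil(1333 / 128) = 11

11


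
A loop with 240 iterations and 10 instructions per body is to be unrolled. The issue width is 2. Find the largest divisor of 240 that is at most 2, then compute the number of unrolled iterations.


Largest divisor of 240 <= 2 is 2
New iterations = 240 / 2 = 120

120


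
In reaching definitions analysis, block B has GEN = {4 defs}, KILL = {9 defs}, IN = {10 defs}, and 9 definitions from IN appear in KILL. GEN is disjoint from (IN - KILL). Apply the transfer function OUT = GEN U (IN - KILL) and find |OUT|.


IN - KILL: 10 - 9 = 1 surviving definitions
OUT = GEN + surviving = 4 + 1 = 5

5


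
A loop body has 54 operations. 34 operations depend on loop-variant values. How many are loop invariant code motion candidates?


Invariant candidates = total - loop-dependent
= 54 - 34 = 20

20


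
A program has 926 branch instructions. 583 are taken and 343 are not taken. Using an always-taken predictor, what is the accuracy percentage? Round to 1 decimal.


Predictor: always-taken
Correct predictions = 583
Accuracy = 583 / 926 * 100 = 63.0%

63.0


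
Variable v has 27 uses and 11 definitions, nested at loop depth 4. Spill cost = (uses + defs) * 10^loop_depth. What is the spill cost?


uses + defs = 27 + 11 = 38
10^4 = 10000
Spill cost = 38 * 10000 = 380000

380000


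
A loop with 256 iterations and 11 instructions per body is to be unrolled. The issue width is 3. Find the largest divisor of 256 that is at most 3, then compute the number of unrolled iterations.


Largest divisor of 256 <= 3 is 2
New iterations = 256 / 2 = 128

128


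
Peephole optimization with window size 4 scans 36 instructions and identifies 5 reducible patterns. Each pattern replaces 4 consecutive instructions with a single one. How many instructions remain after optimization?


Each match removes 3 instructions.
Total removed = 5 * 3 = 15
Remaining = 36 - 15 = 21

21


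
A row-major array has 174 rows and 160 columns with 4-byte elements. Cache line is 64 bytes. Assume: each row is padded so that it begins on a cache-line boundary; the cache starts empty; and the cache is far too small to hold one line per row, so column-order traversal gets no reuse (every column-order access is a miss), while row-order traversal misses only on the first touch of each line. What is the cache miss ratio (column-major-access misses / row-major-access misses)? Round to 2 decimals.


Each row occupies 160 * 4 = 640 bytes and starts on a line boundary, so it spans ceil(640 / 64) = 10 cache lines.
Row-major traversal misses (one per line touched): 174 * ceil(160 * 4 / 64) = 1740
Column-major traversal misses (no reuse, every access misses): 174 * 160 = 27840
Ratio = 27840 / 1740 = 16.0

16.0


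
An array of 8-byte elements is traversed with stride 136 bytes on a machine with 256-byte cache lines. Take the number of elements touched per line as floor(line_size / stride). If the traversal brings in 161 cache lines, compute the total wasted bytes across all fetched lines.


Elements per line = floor(256 / 136) = 1
Bytes used per line = 1 * 8 = 8
Wasted per line = 256 - 8 = 248
Total wasted = 248 * 161 = 39928

39928


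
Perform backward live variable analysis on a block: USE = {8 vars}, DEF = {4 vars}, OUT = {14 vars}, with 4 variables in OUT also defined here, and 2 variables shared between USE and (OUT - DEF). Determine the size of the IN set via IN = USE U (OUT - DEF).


OUT - DEF: 14 - 4 = 10
|IN| = |USE| + |OUT - DEF| - |USE ∩ (OUT - DEF)| = 8 + 10 - 2 = 16

16


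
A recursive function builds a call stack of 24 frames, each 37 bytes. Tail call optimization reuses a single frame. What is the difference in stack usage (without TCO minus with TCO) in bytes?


Without TCO: 24 * 37 = 888 bytes
With TCO: reuse 1 frame = 37 bytes
Savings = 888 - 37 = 851

851


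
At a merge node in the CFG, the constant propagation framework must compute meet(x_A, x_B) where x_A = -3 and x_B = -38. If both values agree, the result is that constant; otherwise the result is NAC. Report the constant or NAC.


Meet operation: if both paths give the same constant, result is that constant; if they differ, result is NAC (not-a-constant).
Path A: -3, Path B: -38 -> differ
Result: not-a-constant -> NAC

NAC


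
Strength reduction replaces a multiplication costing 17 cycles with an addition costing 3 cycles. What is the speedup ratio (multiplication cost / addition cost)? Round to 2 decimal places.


Ratio = mult_cost / add_cost = 17 / 3 = 5.67

5.67


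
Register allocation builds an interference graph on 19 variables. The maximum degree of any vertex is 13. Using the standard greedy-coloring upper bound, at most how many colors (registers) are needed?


Greedy coloring never needs more than (max_degree + 1) colors: when coloring a vertex, at most max_degree neighbors are already colored.
Upper bound = 13 + 1 = 14

14


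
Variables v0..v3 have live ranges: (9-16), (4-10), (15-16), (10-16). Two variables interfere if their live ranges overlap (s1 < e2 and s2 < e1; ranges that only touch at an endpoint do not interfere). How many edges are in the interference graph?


Check all pairs for overlapping intervals.
Two intervals (s1,e1) and (s2,e2) overlap if s1 < e2 and s2 < e1.
v0 (9-16) vs v1..v3: overlaps v1, v2, v3 -> 3
v1 (4-10) vs v2..v3: overlaps none -> 0
v2 (15-16) vs v3: overlaps v3 -> 1
Total overlapping pairs = 3 + 0 + 1 = 4

4


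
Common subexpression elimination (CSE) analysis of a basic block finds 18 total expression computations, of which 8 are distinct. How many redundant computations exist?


CSE count = total expressions - unique expressions
= 18 - 8 = 10

10


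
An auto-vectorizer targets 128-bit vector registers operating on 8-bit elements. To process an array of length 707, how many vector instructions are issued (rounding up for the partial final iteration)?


Width = 128 / 8 = 16 elements per vector op
Iterations = ceil(707 / 16) = 45

45


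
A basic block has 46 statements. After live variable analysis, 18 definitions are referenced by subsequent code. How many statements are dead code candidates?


Dead code = total statements - live definitions
= 46 - 18 = 28

28


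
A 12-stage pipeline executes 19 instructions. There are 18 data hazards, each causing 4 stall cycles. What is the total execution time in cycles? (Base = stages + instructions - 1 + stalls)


Base cycles = 12 + 19 - 1 = 30
Total stalls = 18 * 4 = 72
Total = 30 + 72 = 102

102


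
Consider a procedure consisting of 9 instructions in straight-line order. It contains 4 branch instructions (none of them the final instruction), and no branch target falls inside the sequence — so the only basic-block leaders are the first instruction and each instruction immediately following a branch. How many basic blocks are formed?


With no in-sequence branch targets, the leaders are the first instruction plus the instruction after each branch.
Number of basic blocks = branches + 1
= 4 + 1 = 5

5


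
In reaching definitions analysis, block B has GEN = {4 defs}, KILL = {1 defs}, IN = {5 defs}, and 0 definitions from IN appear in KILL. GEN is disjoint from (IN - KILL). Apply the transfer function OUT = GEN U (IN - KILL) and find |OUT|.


IN - KILL: 5 - 0 = 5 surviving definitions
OUT = GEN + surviving = 4 + 5 = 9

9


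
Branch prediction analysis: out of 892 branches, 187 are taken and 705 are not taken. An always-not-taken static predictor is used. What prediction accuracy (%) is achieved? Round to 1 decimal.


Predictor: always-not-taken
Correct predictions = 705
Accuracy = 705 / 892 * 100 = 79.0%

79.0


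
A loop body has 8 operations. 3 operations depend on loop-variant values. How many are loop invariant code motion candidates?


Invariant candidates = total - loop-dependent
= 8 - 3 = 5

5


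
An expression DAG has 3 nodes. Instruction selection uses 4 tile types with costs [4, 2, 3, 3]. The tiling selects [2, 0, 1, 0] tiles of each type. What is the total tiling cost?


Total cost = sum(count_i * cost_i)
= 2*4 + 0*2 + 1*3 + 0*3
= 11

11


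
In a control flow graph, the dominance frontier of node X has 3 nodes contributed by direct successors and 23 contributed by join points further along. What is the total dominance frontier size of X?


DF(X) = direct successor contributions + join point contributions
= 3 + 23 = 26

26


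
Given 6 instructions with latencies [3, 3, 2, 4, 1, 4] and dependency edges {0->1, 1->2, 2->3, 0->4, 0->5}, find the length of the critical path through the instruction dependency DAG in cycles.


Compute longest path through dependency graph: dist(Ik) = max over predecessors of dist + latency(Ik).
dist(I0) = latency 3 = 3
dist(I1) = dist(I0) + 3 = 3 + 3 = 6
dist(I2) = dist(I1) + 2 = 6 + 2 = 8
dist(I3) = dist(I2) + 4 = 8 + 4 = 12
dist(I4) = dist(I0) + 1 = 3 + 1 = 4
dist(I5) = dist(I0) + 4 = 3 + 4 = 7
Critical path = max dist = 12

12


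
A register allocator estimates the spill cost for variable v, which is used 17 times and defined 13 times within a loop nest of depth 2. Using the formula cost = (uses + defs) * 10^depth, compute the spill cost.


uses + defs = 17 + 13 = 30
10^2 = 100
Spill cost = 30 * 100 = 3000

3000


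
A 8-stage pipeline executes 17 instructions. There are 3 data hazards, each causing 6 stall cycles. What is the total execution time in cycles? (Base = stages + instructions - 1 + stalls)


Base cycles = 8 + 17 - 1 = 24
Total stalls = 3 * 6 = 18
Total = 24 + 18 = 42

42


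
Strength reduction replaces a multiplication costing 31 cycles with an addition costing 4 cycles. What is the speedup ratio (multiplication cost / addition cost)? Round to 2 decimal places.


Ratio = mult_cost / add_cost = 31 / 4 = 7.75

7.75


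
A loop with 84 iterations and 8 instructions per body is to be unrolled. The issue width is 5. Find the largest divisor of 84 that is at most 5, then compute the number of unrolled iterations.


Largest divisor of 84 <= 5 is 4
New iterations = 84 / 4 = 21

21


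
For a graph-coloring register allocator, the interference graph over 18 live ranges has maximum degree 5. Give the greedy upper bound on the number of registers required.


Greedy coloring never needs more than (max_degree + 1) colors: when coloring a vertex, at most max_degree neighbors are already colored.
Upper bound = 5 + 1 = 6

6


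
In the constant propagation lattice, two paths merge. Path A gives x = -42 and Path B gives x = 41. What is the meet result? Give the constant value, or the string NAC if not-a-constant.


Meet operation: if both paths give the same constant, result is that constant; if they differ, result is NAC (not-a-constant).
Path A: -42, Path B: 41 -> differ
Result: not-a-constant -> NAC

NAC


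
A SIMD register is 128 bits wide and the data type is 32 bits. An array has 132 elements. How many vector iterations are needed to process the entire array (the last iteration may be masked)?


Width = 128 / 32 = 4 elements per vector op
Iterations = ceil(132 / 4) = 33

33


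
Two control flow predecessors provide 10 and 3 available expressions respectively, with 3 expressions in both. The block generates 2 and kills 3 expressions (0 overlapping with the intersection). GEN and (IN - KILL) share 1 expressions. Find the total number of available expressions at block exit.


IN = intersection of predecessors = 3
IN - KILL = 3 - 0 = 3
|OUT| = |GEN| + |IN - KILL| - |GEN ∩ (IN - KILL)| = 2 + 3 - 1 = 4

4


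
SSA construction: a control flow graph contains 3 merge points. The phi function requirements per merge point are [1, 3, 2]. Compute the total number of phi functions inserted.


Total phi functions = sum of phi functions at each join node
= 1 + 3 + 2 = 6

6


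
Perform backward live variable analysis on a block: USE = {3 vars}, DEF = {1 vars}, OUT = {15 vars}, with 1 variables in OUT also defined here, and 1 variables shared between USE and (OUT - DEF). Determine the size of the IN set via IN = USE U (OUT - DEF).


OUT - DEF: 15 - 1 = 14
|IN| = |USE| + |OUT - DEF| - |USE ∩ (OUT - DEF)| = 3 + 14 - 1 = 16

16


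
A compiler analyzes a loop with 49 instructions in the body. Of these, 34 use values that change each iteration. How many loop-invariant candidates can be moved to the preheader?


Invariant candidates = total - loop-dependent
= 49 - 34 = 15

15


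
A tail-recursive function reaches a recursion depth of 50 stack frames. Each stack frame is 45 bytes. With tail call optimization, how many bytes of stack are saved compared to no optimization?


Without TCO: 50 * 45 = 2250 bytes
With TCO: reuse 1 frame = 45 bytes
Savings = 2250 - 45 = 2205

2205


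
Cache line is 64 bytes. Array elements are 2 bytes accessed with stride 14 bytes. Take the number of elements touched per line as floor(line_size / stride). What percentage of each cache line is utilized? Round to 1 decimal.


Elements per cache line = floor(64 / 14) = 4
Bytes used = 4 * 2 = 8
Utilization = 8 / 64 * 100 = 12.5%

12.5


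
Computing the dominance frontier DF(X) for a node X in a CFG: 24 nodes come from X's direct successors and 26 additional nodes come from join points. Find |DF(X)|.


DF(X) = direct successor contributions + join point contributions
= 24 + 26 = 50

50


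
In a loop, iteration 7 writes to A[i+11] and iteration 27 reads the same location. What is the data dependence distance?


Distance = read iteration - write iteration
= 27 - 7 = 20

20


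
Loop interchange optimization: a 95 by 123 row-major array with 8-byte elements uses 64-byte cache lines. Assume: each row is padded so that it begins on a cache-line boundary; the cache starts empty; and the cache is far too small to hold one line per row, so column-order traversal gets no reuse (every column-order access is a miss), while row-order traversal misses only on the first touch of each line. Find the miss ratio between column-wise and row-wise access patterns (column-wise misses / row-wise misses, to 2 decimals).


Each row occupies 123 * 8 = 984 bytes and starts on a line boundary, so it spans ceil(984 / 64) = 16 cache lines.
Row-major traversal misses (one per line touched): 95 * ceil(123 * 8 / 64) = 1520
Column-major traversal misses (no reuse, every access misses): 95 * 123 = 11685
Ratio = 11685 / 1520 = 7.69

7.69


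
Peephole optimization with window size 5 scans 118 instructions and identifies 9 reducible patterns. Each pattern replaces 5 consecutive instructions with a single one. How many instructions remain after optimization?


Each match removes 4 instructions.
Total removed = 9 * 4 = 36
Remaining = 118 - 36 = 82

82


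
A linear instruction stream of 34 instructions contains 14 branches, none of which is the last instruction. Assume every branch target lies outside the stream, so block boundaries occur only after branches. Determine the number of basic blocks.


With no in-sequence branch targets, the leaders are the first instruction plus the instruction after each branch.
Number of basic blocks = branches + 1
= 14 + 1 = 15

15
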